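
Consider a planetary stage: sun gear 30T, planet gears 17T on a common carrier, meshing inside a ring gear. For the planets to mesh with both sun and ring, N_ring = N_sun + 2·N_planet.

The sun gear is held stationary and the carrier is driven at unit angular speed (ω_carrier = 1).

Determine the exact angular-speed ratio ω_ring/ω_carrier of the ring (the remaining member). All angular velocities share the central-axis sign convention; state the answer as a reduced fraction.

47/32

N_ring = 30 + 2·17 = 64
30(ω_s−ω_c) = −64(ω_r−ω_c),  ω_s=0, ω_c=1
ω_r = 1 − (30/64)(0−1) = 47/32
ω_r/ω_c = 47/32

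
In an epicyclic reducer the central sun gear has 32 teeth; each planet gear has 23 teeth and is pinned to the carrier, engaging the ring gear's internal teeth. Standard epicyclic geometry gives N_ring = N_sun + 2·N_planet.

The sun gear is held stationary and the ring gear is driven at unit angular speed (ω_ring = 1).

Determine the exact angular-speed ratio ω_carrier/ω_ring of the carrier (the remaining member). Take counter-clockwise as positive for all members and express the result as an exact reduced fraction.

39/55

N_ring = 32 + 2·23 = 78
32(ω_s−ω_c) = −78(ω_r−ω_c),  ω_s=0, ω_r=1
32(0−ω_c) = −78(1−ω_c)  ⇒  110ω_c = 78  ⇒  ω_c = 39/55
ω_c/ω_r = 39/55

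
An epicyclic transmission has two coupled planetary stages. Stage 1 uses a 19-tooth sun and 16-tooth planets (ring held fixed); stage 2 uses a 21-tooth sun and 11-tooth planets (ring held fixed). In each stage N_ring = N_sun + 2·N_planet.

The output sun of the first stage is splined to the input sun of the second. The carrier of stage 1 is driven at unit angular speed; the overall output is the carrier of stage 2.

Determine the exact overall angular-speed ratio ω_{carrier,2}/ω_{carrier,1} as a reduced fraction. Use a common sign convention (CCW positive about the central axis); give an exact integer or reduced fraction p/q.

735/608

Stage 1: N_ring = 19 + 2·16 = 51
Stage 1: 19(ω_s−ω_c) = −51(ω_r−ω_c),  ω_r=0, ω_c=1
Stage 1: ω_s = 1 − (51/19)(0−1) = 70/19
  ⇒ ω_s¹/ω_c¹ = 70/19
Stage 2: N_ring = 21 + 2·11 = 43
Stage 2: 21(ω_s−ω_c) = −43(ω_r−ω_c),  ω_r=0, ω_s=1
Stage 2: 21(1−ω_c) = −43(0−ω_c)  ⇒  64ω_c = 21  ⇒  ω_c = 21/64
  ⇒ ω_c²/ω_s² = 21/64
Coupling ω_s² = ω_s¹ ⇒ overall = 70/19 × 21/64 = 735/608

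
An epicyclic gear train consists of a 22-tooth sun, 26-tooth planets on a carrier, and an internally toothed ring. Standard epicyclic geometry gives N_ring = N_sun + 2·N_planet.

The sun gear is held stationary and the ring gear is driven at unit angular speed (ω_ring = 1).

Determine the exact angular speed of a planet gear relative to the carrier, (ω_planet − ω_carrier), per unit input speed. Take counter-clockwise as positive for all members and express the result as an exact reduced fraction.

N_ring = 22 + 2·26 = 74
22(ω_s−ω_c) = −74(ω_r−ω_c),  ω_s=0, ω_r=1
22(0−ω_c) = −74(1−ω_c)  ⇒  96ω_c = 74  ⇒  ω_c = 37/48
sun–planet: 22·(0−37/48) = −26·(ω_p−ω_c)  ⇒  ω_p−ω_c = −(22/26)·(-37/48) = 407/624

407/624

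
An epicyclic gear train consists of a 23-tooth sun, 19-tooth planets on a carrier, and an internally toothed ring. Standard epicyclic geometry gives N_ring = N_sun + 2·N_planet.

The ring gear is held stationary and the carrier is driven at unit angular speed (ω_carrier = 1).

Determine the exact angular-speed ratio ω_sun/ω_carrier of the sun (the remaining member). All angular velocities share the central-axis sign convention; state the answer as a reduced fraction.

N_ring = 23 + 2·19 = 61
23(ω_s−ω_c) = −61(ω_r−ω_c),  ω_r=0, ω_c=1
ω_s = 1 − (61/23)(0−1) = 84/23
ω_s/ω_c = 84/23

84/23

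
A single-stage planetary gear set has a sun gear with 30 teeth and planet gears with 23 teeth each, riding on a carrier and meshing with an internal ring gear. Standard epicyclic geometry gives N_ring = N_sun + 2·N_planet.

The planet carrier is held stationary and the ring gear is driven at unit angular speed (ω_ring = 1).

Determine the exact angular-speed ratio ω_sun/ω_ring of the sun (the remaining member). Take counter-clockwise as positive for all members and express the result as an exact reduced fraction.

-38/15

N_ring = 30 + 2·23 = 76
30(ω_s−ω_c) = −76(ω_r−ω_c),  ω_c=0, ω_r=1
ω_s = 0 − (76/30)(1−0) = -38/15
ω_s/ω_r = -38/15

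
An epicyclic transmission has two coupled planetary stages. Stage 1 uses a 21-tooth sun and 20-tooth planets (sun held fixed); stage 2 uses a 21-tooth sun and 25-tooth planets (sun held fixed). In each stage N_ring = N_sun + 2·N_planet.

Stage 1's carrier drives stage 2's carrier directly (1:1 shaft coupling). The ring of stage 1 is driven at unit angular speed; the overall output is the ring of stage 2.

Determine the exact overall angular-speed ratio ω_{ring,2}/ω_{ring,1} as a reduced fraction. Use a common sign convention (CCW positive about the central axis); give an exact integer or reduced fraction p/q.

Stage 1: N_ring = 21 + 2·20 = 61
Stage 1: 21(ω_s−ω_c) = −61(ω_r−ω_c),  ω_s=0, ω_r=1
Stage 1: 21(0−ω_c) = −61(1−ω_c)  ⇒  82ω_c = 61  ⇒  ω_c = 61/82
  ⇒ ω_c¹/ω_r¹ = 61/82
Stage 2: N_ring = 21 + 2·25 = 71
Stage 2: 21(ω_s−ω_c) = −71(ω_r−ω_c),  ω_s=0, ω_c=1
Stage 2: ω_r = 1 − (21/71)(0−1) = 92/71
  ⇒ ω_r²/ω_c² = 92/71
Coupling ω_c² = ω_c¹ ⇒ overall = 61/82 × 92/71 = 2806/2911

2806/2911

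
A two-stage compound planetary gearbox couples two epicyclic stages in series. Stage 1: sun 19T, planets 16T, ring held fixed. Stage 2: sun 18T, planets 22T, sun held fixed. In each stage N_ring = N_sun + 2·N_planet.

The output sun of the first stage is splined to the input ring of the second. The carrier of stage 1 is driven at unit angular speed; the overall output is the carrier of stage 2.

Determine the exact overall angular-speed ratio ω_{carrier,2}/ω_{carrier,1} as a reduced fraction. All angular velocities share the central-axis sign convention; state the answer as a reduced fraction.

217/76

Stage 1: N_ring = 19 + 2·16 = 51
Stage 1: 19(ω_s−ω_c) = −51(ω_r−ω_c),  ω_r=0, ω_c=1
Stage 1: ω_s = 1 − (51/19)(0−1) = 70/19
  ⇒ ω_s¹/ω_c¹ = 70/19
Stage 2: N_ring = 18 + 2·22 = 62
Stage 2: 18(ω_s−ω_c) = −62(ω_r−ω_c),  ω_s=0, ω_r=1
Stage 2: 18(0−ω_c) = −62(1−ω_c)  ⇒  80ω_c = 62  ⇒  ω_c = 31/40
  ⇒ ω_c²/ω_r² = 31/40
Coupling ω_r² = ω_s¹ ⇒ overall = 70/19 × 31/40 = 217/76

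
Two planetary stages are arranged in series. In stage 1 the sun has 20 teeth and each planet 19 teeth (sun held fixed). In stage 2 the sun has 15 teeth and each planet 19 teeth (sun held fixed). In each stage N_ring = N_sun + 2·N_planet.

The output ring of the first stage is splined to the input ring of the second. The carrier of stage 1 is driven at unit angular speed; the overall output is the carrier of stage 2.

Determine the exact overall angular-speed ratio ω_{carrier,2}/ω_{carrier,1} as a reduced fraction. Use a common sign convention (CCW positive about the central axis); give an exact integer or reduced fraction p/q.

Stage 1: N_ring = 20 + 2·19 = 58
Stage 1: 20(ω_s−ω_c) = −58(ω_r−ω_c),  ω_s=0, ω_c=1
Stage 1: ω_r = 1 − (20/58)(0−1) = 39/29
  ⇒ ω_r¹/ω_c¹ = 39/29
Stage 2: N_ring = 15 + 2·19 = 53
Stage 2: 15(ω_s−ω_c) = −53(ω_r−ω_c),  ω_s=0, ω_r=1
Stage 2: 15(0−ω_c) = −53(1−ω_c)  ⇒  68ω_c = 53  ⇒  ω_c = 53/68
  ⇒ ω_c²/ω_r² = 53/68
Coupling ω_r² = ω_r¹ ⇒ overall = 39/29 × 53/68 = 2067/1972

2067/1972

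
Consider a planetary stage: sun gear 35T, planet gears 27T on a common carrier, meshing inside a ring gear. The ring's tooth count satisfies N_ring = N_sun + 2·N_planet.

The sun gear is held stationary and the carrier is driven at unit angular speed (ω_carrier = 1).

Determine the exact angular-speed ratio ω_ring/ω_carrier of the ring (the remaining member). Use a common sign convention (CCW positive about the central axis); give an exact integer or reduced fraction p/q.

N_ring = 35 + 2·27 = 89
35(ω_s−ω_c) = −89(ω_r−ω_c),  ω_s=0, ω_c=1
ω_r = 1 − (35/89)(0−1) = 124/89
ω_r/ω_c = 124/89

124/89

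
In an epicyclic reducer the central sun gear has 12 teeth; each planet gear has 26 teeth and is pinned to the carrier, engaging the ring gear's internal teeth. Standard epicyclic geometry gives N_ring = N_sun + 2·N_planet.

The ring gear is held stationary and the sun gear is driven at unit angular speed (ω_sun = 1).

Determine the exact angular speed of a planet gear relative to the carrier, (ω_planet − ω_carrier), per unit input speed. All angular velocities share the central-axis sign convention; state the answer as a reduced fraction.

N_ring = 12 + 2·26 = 64
12(ω_s−ω_c) = −64(ω_r−ω_c),  ω_r=0, ω_s=1
12(1−ω_c) = −64(0−ω_c)  ⇒  76ω_c = 12  ⇒  ω_c = 3/19
sun–planet: 12·(1−3/19) = −26·(ω_p−ω_c)  ⇒  ω_p−ω_c = −(12/26)·(16/19) = -96/247

-96/247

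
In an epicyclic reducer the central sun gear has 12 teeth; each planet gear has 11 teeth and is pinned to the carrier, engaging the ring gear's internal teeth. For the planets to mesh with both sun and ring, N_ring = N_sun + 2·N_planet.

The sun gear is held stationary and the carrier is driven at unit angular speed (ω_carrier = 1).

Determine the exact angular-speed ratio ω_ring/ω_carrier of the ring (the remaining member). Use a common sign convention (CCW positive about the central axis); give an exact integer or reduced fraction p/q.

N_ring = 12 + 2·11 = 34
12(ω_s−ω_c) = −34(ω_r−ω_c),  ω_s=0, ω_c=1
ω_r = 1 − (12/34)(0−1) = 23/17
ω_r/ω_c = 23/17

23/17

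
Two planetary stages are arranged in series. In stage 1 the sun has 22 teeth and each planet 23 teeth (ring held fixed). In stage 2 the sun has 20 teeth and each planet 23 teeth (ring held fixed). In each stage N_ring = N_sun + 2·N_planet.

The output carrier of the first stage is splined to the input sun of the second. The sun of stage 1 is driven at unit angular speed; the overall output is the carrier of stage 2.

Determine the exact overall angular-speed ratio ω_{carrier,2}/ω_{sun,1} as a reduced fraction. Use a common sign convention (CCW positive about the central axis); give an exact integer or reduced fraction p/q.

Stage 1: N_ring = 22 + 2·23 = 68
Stage 1: 22(ω_s−ω_c) = −68(ω_r−ω_c),  ω_r=0, ω_s=1
Stage 1: 22(1−ω_c) = −68(0−ω_c)  ⇒  90ω_c = 22  ⇒  ω_c = 11/45
  ⇒ ω_c¹/ω_s¹ = 11/45
Stage 2: N_ring = 20 + 2·23 = 66
Stage 2: 20(ω_s−ω_c) = −66(ω_r−ω_c),  ω_r=0, ω_s=1
Stage 2: 20(1−ω_c) = −66(0−ω_c)  ⇒  86ω_c = 20  ⇒  ω_c = 10/43
  ⇒ ω_c²/ω_s² = 10/43
Coupling ω_s² = ω_c¹ ⇒ overall = 11/45 × 10/43 = 22/387

22/387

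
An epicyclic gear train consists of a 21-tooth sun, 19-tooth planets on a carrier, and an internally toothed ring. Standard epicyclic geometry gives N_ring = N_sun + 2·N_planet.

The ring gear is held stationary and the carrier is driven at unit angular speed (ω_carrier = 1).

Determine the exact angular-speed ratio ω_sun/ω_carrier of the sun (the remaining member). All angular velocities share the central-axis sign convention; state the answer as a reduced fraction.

N_ring = 21 + 2·19 = 59
21(ω_s−ω_c) = −59(ω_r−ω_c),  ω_r=0, ω_c=1
ω_s = 1 − (59/21)(0−1) = 80/21
ω_s/ω_c = 80/21

80/21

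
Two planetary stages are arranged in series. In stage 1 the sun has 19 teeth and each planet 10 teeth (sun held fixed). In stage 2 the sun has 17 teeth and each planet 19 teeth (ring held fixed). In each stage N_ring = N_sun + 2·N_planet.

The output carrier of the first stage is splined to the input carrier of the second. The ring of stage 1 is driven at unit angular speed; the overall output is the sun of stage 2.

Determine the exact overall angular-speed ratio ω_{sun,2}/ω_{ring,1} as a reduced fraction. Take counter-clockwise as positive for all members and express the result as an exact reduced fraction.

Stage 1: N_ring = 19 + 2·10 = 39
Stage 1: 19(ω_s−ω_c) = −39(ω_r−ω_c),  ω_s=0, ω_r=1
Stage 1: 19(0−ω_c) = −39(1−ω_c)  ⇒  58ω_c = 39  ⇒  ω_c = 39/58
  ⇒ ω_c¹/ω_r¹ = 39/58
Stage 2: N_ring = 17 + 2·19 = 55
Stage 2: 17(ω_s−ω_c) = −55(ω_r−ω_c),  ω_r=0, ω_c=1
Stage 2: ω_s = 1 − (55/17)(0−1) = 72/17
  ⇒ ω_s²/ω_c² = 72/17
Coupling ω_c² = ω_c¹ ⇒ overall = 39/58 × 72/17 = 1404/493

1404/493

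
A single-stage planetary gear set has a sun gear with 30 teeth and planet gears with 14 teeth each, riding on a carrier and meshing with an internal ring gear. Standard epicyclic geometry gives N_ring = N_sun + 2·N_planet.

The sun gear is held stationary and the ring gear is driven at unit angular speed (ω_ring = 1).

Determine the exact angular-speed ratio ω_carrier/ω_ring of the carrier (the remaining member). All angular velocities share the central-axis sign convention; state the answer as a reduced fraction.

N_ring = 30 + 2·14 = 58
30(ω_s−ω_c) = −58(ω_r−ω_c),  ω_s=0, ω_r=1
30(0−ω_c) = −58(1−ω_c)  ⇒  88ω_c = 58  ⇒  ω_c = 29/44
ω_c/ω_r = 29/44

29/44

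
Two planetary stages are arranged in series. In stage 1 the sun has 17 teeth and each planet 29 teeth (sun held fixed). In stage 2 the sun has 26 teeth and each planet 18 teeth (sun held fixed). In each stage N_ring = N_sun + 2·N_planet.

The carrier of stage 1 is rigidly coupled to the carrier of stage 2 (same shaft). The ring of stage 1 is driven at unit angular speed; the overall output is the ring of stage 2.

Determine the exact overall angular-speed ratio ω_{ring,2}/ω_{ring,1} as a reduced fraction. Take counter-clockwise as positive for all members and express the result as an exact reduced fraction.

Stage 1: N_ring = 17 + 2·29 = 75
Stage 1: 17(ω_s−ω_c) = −75(ω_r−ω_c),  ω_s=0, ω_r=1
Stage 1: 17(0−ω_c) = −75(1−ω_c)  ⇒  92ω_c = 75  ⇒  ω_c = 75/92
  ⇒ ω_c¹/ω_r¹ = 75/92
Stage 2: N_ring = 26 + 2·18 = 62
Stage 2: 26(ω_s−ω_c) = −62(ω_r−ω_c),  ω_s=0, ω_c=1
Stage 2: ω_r = 1 − (26/62)(0−1) = 44/31
  ⇒ ω_r²/ω_c² = 44/31
Coupling ω_c² = ω_c¹ ⇒ overall = 75/92 × 44/31 = 825/713

825/713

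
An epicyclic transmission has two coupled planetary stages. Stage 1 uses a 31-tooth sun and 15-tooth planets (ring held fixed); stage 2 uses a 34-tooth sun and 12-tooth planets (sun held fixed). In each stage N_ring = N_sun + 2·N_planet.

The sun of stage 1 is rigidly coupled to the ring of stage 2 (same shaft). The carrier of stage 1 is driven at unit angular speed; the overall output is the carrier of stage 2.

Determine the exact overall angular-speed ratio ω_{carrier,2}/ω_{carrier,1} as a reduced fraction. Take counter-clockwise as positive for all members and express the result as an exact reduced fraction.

Stage 1: N_ring = 31 + 2·15 = 61
Stage 1: 31(ω_s−ω_c) = −61(ω_r−ω_c),  ω_r=0, ω_c=1
Stage 1: ω_s = 1 − (61/31)(0−1) = 92/31
  ⇒ ω_s¹/ω_c¹ = 92/31
Stage 2: N_ring = 34 + 2·12 = 58
Stage 2: 34(ω_s−ω_c) = −58(ω_r−ω_c),  ω_s=0, ω_r=1
Stage 2: 34(0−ω_c) = −58(1−ω_c)  ⇒  92ω_c = 58  ⇒  ω_c = 29/46
  ⇒ ω_c²/ω_r² = 29/46
Coupling ω_r² = ω_s¹ ⇒ overall = 92/31 × 29/46 = 58/31

58/31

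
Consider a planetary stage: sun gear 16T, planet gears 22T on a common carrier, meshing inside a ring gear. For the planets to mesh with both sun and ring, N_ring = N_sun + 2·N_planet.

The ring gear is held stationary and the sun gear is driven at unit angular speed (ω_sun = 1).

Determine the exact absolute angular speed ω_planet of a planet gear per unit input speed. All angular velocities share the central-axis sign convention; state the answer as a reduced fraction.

-4/11

N_ring = 16 + 2·22 = 60
16(ω_s−ω_c) = −60(ω_r−ω_c),  ω_r=0, ω_s=1
16(1−ω_c) = −60(0−ω_c)  ⇒  76ω_c = 16  ⇒  ω_c = 4/19
sun–planet: 16·(1−4/19) = −22·(ω_p−ω_c)  ⇒  ω_p−ω_c = −(16/22)·(15/19) = -120/209
ω_p = 4/19 − 120/209 = -4/11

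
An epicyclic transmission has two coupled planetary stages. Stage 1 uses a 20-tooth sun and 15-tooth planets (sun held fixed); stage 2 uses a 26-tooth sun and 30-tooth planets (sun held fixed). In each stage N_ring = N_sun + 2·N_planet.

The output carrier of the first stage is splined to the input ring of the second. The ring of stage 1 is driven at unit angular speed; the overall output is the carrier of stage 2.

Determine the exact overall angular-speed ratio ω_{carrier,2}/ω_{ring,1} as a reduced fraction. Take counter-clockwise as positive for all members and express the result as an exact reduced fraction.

Stage 1: N_ring = 20 + 2·15 = 50
Stage 1: 20(ω_s−ω_c) = −50(ω_r−ω_c),  ω_s=0, ω_r=1
Stage 1: 20(0−ω_c) = −50(1−ω_c)  ⇒  70ω_c = 50  ⇒  ω_c = 5/7
  ⇒ ω_c¹/ω_r¹ = 5/7
Stage 2: N_ring = 26 + 2·30 = 86
Stage 2: 26(ω_s−ω_c) = −86(ω_r−ω_c),  ω_s=0, ω_r=1
Stage 2: 26(0−ω_c) = −86(1−ω_c)  ⇒  112ω_c = 86  ⇒  ω_c = 43/56
  ⇒ ω_c²/ω_r² = 43/56
Coupling ω_r² = ω_c¹ ⇒ overall = 5/7 × 43/56 = 215/392

215/392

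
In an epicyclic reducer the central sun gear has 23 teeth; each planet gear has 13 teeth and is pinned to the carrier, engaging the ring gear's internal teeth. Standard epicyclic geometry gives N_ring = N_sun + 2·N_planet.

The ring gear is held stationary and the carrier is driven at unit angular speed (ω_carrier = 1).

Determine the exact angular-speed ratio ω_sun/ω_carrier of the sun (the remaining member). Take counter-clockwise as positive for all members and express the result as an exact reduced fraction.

72/23

N_ring = 23 + 2·13 = 49
23(ω_s−ω_c) = −49(ω_r−ω_c),  ω_r=0, ω_c=1
ω_s = 1 − (49/23)(0−1) = 72/23
ω_s/ω_c = 72/23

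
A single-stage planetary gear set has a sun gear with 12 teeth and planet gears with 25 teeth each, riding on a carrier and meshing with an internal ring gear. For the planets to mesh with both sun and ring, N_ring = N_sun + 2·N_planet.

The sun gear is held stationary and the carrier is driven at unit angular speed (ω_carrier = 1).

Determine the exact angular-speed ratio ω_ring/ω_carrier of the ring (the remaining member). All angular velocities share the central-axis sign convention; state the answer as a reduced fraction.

N_ring = 12 + 2·25 = 62
12(ω_s−ω_c) = −62(ω_r−ω_c),  ω_s=0, ω_c=1
ω_r = 1 − (12/62)(0−1) = 37/31
ω_r/ω_c = 37/31

37/31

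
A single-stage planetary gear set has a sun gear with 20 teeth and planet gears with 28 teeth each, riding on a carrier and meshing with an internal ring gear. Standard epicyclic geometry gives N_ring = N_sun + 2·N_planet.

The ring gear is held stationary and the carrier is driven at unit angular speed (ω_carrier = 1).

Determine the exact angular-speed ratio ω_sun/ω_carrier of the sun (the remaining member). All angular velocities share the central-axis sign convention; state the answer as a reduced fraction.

N_ring = 20 + 2·28 = 76
20(ω_s−ω_c) = −76(ω_r−ω_c),  ω_r=0, ω_c=1
ω_s = 1 − (76/20)(0−1) = 24/5
ω_s/ω_c = 24/5

24/5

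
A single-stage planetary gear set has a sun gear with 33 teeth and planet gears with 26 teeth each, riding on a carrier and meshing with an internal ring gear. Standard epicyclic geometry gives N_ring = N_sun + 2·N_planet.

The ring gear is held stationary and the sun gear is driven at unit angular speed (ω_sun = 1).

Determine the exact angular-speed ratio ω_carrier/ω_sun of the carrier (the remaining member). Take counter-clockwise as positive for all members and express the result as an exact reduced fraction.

33/118

N_ring = 33 + 2·26 = 85
33(ω_s−ω_c) = −85(ω_r−ω_c),  ω_r=0, ω_s=1
33(1−ω_c) = −85(0−ω_c)  ⇒  118ω_c = 33  ⇒  ω_c = 33/118
ω_c/ω_s = 33/118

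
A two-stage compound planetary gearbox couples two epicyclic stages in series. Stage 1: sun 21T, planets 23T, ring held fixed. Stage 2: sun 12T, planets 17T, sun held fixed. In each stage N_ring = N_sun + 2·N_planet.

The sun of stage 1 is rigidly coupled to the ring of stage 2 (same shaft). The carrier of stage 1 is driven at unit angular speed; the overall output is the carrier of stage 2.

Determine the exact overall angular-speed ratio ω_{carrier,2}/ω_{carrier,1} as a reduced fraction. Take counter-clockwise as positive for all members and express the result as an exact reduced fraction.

Stage 1: N_ring = 21 + 2·23 = 67
Stage 1: 21(ω_s−ω_c) = −67(ω_r−ω_c),  ω_r=0, ω_c=1
Stage 1: ω_s = 1 − (67/21)(0−1) = 88/21
  ⇒ ω_s¹/ω_c¹ = 88/21
Stage 2: N_ring = 12 + 2·17 = 46
Stage 2: 12(ω_s−ω_c) = −46(ω_r−ω_c),  ω_s=0, ω_r=1
Stage 2: 12(0−ω_c) = −46(1−ω_c)  ⇒  58ω_c = 46  ⇒  ω_c = 23/29
  ⇒ ω_c²/ω_r² = 23/29
Coupling ω_r² = ω_s¹ ⇒ overall = 88/21 × 23/29 = 2024/609

2024/609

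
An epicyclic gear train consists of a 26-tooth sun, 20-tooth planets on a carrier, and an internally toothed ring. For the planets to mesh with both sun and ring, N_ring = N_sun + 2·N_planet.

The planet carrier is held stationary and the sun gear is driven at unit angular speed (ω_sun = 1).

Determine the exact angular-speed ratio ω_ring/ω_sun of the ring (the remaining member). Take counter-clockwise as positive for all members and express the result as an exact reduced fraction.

N_ring = 26 + 2·20 = 66
26(ω_s−ω_c) = −66(ω_r−ω_c),  ω_c=0, ω_s=1
ω_r = 0 − (26/66)(1−0) = -13/33
ω_r/ω_s = -13/33

-13/33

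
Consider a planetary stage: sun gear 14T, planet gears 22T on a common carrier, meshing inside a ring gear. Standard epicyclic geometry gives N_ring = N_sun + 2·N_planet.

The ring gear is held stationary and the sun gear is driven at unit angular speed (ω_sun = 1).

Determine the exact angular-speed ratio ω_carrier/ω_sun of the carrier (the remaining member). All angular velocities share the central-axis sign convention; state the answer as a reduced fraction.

N_ring = 14 + 2·22 = 58
14(ω_s−ω_c) = −58(ω_r−ω_c),  ω_r=0, ω_s=1
14(1−ω_c) = −58(0−ω_c)  ⇒  72ω_c = 14  ⇒  ω_c = 7/36
ω_c/ω_s = 7/36

7/36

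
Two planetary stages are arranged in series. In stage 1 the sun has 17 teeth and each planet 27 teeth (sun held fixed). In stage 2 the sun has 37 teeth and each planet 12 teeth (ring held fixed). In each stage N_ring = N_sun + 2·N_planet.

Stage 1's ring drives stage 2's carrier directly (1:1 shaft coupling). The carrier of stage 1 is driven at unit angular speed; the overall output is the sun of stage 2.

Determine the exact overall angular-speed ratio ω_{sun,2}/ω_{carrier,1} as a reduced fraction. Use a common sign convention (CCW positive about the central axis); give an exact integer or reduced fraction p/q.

8624/2627

Stage 1: N_ring = 17 + 2·27 = 71
Stage 1: 17(ω_s−ω_c) = −71(ω_r−ω_c),  ω_s=0, ω_c=1
Stage 1: ω_r = 1 − (17/71)(0−1) = 88/71
  ⇒ ω_r¹/ω_c¹ = 88/71
Stage 2: N_ring = 37 + 2·12 = 61
Stage 2: 37(ω_s−ω_c) = −61(ω_r−ω_c),  ω_r=0, ω_c=1
Stage 2: ω_s = 1 − (61/37)(0−1) = 98/37
  ⇒ ω_s²/ω_c² = 98/37
Coupling ω_c² = ω_r¹ ⇒ overall = 88/71 × 98/37 = 8624/2627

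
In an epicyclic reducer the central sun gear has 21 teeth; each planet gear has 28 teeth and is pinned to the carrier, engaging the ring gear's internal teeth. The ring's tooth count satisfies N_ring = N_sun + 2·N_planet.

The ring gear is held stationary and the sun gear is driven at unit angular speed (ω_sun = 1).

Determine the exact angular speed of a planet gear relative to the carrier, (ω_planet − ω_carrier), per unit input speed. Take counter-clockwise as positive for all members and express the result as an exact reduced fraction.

-33/56

N_ring = 21 + 2·28 = 77
21(ω_s−ω_c) = −77(ω_r−ω_c),  ω_r=0, ω_s=1
21(1−ω_c) = −77(0−ω_c)  ⇒  98ω_c = 21  ⇒  ω_c = 3/14
sun–planet: 21·(1−3/14) = −28·(ω_p−ω_c)  ⇒  ω_p−ω_c = −(21/28)·(11/14) = -33/56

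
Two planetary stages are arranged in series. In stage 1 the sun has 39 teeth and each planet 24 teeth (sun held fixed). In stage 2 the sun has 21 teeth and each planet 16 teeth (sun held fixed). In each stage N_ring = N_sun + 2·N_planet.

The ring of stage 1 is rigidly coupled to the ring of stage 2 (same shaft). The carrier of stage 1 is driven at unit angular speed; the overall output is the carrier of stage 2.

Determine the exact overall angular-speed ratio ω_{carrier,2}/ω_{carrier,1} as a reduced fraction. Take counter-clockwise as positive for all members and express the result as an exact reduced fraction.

1113/1073

Stage 1: N_ring = 39 + 2·24 = 87
Stage 1: 39(ω_s−ω_c) = −87(ω_r−ω_c),  ω_s=0, ω_c=1
Stage 1: ω_r = 1 − (39/87)(0−1) = 42/29
  ⇒ ω_r¹/ω_c¹ = 42/29
Stage 2: N_ring = 21 + 2·16 = 53
Stage 2: 21(ω_s−ω_c) = −53(ω_r−ω_c),  ω_s=0, ω_r=1
Stage 2: 21(0−ω_c) = −53(1−ω_c)  ⇒  74ω_c = 53  ⇒  ω_c = 53/74
  ⇒ ω_c²/ω_r² = 53/74
Coupling ω_r² = ω_r¹ ⇒ overall = 42/29 × 53/74 = 1113/1073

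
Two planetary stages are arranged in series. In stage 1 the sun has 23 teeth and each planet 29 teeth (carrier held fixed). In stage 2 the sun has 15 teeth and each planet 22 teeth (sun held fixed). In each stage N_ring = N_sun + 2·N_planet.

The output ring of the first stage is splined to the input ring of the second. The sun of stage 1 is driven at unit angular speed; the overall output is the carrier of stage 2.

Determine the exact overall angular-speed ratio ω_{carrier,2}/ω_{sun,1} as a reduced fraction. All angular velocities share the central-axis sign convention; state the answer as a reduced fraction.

Stage 1: N_ring = 23 + 2·29 = 81
Stage 1: 23(ω_s−ω_c) = −81(ω_r−ω_c),  ω_c=0, ω_s=1
Stage 1: ω_r = 0 − (23/81)(1−0) = -23/81
  ⇒ ω_r¹/ω_s¹ = -23/81
Stage 2: N_ring = 15 + 2·22 = 59
Stage 2: 15(ω_s−ω_c) = −59(ω_r−ω_c),  ω_s=0, ω_r=1
Stage 2: 15(0−ω_c) = −59(1−ω_c)  ⇒  74ω_c = 59  ⇒  ω_c = 59/74
  ⇒ ω_c²/ω_r² = 59/74
Coupling ω_r² = ω_r¹ ⇒ overall = -23/81 × 59/74 = -1357/5994

-1357/5994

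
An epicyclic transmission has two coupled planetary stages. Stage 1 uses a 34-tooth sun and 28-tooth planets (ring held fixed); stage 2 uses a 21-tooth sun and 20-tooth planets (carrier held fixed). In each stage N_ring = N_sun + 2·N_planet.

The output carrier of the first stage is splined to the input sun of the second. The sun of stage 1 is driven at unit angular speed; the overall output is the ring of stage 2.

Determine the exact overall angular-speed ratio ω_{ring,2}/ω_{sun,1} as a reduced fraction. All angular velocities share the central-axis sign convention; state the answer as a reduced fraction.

-357/3782

Stage 1: N_ring = 34 + 2·28 = 90
Stage 1: 34(ω_s−ω_c) = −90(ω_r−ω_c),  ω_r=0, ω_s=1
Stage 1: 34(1−ω_c) = −90(0−ω_c)  ⇒  124ω_c = 34  ⇒  ω_c = 17/62
  ⇒ ω_c¹/ω_s¹ = 17/62
Stage 2: N_ring = 21 + 2·20 = 61
Stage 2: 21(ω_s−ω_c) = −61(ω_r−ω_c),  ω_c=0, ω_s=1
Stage 2: ω_r = 0 − (21/61)(1−0) = -21/61
  ⇒ ω_r²/ω_s² = -21/61
Coupling ω_s² = ω_c¹ ⇒ overall = 17/62 × -21/61 = -357/3782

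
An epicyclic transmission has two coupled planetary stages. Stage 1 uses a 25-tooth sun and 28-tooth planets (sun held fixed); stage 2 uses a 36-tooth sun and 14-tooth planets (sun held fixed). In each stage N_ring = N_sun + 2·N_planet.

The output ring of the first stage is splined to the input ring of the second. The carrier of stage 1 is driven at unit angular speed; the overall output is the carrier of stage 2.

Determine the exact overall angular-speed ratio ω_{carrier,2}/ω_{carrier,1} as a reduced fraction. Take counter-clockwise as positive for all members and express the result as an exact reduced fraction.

1696/2025

Stage 1: N_ring = 25 + 2·28 = 81
Stage 1: 25(ω_s−ω_c) = −81(ω_r−ω_c),  ω_s=0, ω_c=1
Stage 1: ω_r = 1 − (25/81)(0−1) = 106/81
  ⇒ ω_r¹/ω_c¹ = 106/81
Stage 2: N_ring = 36 + 2·14 = 64
Stage 2: 36(ω_s−ω_c) = −64(ω_r−ω_c),  ω_s=0, ω_r=1
Stage 2: 36(0−ω_c) = −64(1−ω_c)  ⇒  100ω_c = 64  ⇒  ω_c = 16/25
  ⇒ ω_c²/ω_r² = 16/25
Coupling ω_r² = ω_r¹ ⇒ overall = 106/81 × 16/25 = 1696/2025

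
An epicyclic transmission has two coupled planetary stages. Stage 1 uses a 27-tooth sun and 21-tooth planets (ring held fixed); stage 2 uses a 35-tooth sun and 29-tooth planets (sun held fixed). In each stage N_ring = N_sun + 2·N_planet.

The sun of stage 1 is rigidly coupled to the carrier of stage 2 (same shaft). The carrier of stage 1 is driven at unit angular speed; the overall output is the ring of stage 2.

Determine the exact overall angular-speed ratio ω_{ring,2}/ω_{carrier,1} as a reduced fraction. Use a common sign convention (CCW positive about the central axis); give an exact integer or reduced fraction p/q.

Stage 1: N_ring = 27 + 2·21 = 69
Stage 1: 27(ω_s−ω_c) = −69(ω_r−ω_c),  ω_r=0, ω_c=1
Stage 1: ω_s = 1 − (69/27)(0−1) = 32/9
  ⇒ ω_s¹/ω_c¹ = 32/9
Stage 2: N_ring = 35 + 2·29 = 93
Stage 2: 35(ω_s−ω_c) = −93(ω_r−ω_c),  ω_s=0, ω_c=1
Stage 2: ω_r = 1 − (35/93)(0−1) = 128/93
  ⇒ ω_r²/ω_c² = 128/93
Coupling ω_c² = ω_s¹ ⇒ overall = 32/9 × 128/93 = 4096/837

4096/837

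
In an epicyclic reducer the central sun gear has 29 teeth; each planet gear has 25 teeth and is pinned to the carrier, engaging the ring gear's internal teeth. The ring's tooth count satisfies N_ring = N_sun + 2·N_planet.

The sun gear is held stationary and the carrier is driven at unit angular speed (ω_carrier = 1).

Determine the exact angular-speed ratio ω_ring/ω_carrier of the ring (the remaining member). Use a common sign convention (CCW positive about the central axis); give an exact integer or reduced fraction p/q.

N_ring = 29 + 2·25 = 79
29(ω_s−ω_c) = −79(ω_r−ω_c),  ω_s=0, ω_c=1
ω_r = 1 − (29/79)(0−1) = 108/79
ω_r/ω_c = 108/79

108/79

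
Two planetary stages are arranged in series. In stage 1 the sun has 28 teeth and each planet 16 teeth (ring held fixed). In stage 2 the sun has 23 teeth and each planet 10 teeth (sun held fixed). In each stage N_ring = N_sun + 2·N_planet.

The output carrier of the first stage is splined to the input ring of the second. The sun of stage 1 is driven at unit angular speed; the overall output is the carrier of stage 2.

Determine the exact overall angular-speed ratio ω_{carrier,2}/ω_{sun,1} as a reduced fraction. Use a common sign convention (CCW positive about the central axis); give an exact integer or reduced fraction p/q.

301/1452

Stage 1: N_ring = 28 + 2·16 = 60
Stage 1: 28(ω_s−ω_c) = −60(ω_r−ω_c),  ω_r=0, ω_s=1
Stage 1: 28(1−ω_c) = −60(0−ω_c)  ⇒  88ω_c = 28  ⇒  ω_c = 7/22
  ⇒ ω_c¹/ω_s¹ = 7/22
Stage 2: N_ring = 23 + 2·10 = 43
Stage 2: 23(ω_s−ω_c) = −43(ω_r−ω_c),  ω_s=0, ω_r=1
Stage 2: 23(0−ω_c) = −43(1−ω_c)  ⇒  66ω_c = 43  ⇒  ω_c = 43/66
  ⇒ ω_c²/ω_r² = 43/66
Coupling ω_r² = ω_c¹ ⇒ overall = 7/22 × 43/66 = 301/1452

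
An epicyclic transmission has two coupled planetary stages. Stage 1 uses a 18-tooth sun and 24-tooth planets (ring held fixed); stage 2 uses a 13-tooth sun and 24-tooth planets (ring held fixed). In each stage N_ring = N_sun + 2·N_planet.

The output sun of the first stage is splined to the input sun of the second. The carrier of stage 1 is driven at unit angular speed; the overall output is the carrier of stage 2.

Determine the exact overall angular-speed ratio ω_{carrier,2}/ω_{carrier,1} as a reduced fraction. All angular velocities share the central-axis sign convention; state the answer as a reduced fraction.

91/111

Stage 1: N_ring = 18 + 2·24 = 66
Stage 1: 18(ω_s−ω_c) = −66(ω_r−ω_c),  ω_r=0, ω_c=1
Stage 1: ω_s = 1 − (66/18)(0−1) = 14/3
  ⇒ ω_s¹/ω_c¹ = 14/3
Stage 2: N_ring = 13 + 2·24 = 61
Stage 2: 13(ω_s−ω_c) = −61(ω_r−ω_c),  ω_r=0, ω_s=1
Stage 2: 13(1−ω_c) = −61(0−ω_c)  ⇒  74ω_c = 13  ⇒  ω_c = 13/74
  ⇒ ω_c²/ω_s² = 13/74
Coupling ω_s² = ω_s¹ ⇒ overall = 14/3 × 13/74 = 91/111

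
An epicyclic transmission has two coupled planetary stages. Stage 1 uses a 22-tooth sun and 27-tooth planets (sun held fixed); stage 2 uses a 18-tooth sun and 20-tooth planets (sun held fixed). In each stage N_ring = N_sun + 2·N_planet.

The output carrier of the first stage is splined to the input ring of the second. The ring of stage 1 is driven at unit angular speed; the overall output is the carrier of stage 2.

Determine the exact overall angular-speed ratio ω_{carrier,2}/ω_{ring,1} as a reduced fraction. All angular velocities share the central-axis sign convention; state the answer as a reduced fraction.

29/49

Stage 1: N_ring = 22 + 2·27 = 76
Stage 1: 22(ω_s−ω_c) = −76(ω_r−ω_c),  ω_s=0, ω_r=1
Stage 1: 22(0−ω_c) = −76(1−ω_c)  ⇒  98ω_c = 76  ⇒  ω_c = 38/49
  ⇒ ω_c¹/ω_r¹ = 38/49
Stage 2: N_ring = 18 + 2·20 = 58
Stage 2: 18(ω_s−ω_c) = −58(ω_r−ω_c),  ω_s=0, ω_r=1
Stage 2: 18(0−ω_c) = −58(1−ω_c)  ⇒  76ω_c = 58  ⇒  ω_c = 29/38
  ⇒ ω_c²/ω_r² = 29/38
Coupling ω_r² = ω_c¹ ⇒ overall = 38/49 × 29/38 = 29/49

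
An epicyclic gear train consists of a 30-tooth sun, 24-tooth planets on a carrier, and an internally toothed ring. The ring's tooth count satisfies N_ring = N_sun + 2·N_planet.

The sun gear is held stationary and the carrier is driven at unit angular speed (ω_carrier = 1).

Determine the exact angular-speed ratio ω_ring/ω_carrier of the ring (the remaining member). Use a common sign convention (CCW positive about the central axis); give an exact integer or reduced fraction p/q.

18/13

N_ring = 30 + 2·24 = 78
30(ω_s−ω_c) = −78(ω_r−ω_c),  ω_s=0, ω_c=1
ω_r = 1 − (30/78)(0−1) = 18/13
ω_r/ω_c = 18/13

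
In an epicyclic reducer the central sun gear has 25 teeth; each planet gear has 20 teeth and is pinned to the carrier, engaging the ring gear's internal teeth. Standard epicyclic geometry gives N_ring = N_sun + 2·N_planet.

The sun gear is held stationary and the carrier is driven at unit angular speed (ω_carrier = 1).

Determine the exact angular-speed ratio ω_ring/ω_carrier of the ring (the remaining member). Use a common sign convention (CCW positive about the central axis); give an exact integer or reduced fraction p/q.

18/13

N_ring = 25 + 2·20 = 65
25(ω_s−ω_c) = −65(ω_r−ω_c),  ω_s=0, ω_c=1
ω_r = 1 − (25/65)(0−1) = 18/13
ω_r/ω_c = 18/13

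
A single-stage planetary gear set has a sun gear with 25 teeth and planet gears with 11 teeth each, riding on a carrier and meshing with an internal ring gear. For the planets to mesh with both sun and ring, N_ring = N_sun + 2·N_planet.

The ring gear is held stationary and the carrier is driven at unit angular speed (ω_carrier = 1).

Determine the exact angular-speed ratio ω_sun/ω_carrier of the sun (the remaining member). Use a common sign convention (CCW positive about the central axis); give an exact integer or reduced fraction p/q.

72/25

N_ring = 25 + 2·11 = 47
25(ω_s−ω_c) = −47(ω_r−ω_c),  ω_r=0, ω_c=1
ω_s = 1 − (47/25)(0−1) = 72/25
ω_s/ω_c = 72/25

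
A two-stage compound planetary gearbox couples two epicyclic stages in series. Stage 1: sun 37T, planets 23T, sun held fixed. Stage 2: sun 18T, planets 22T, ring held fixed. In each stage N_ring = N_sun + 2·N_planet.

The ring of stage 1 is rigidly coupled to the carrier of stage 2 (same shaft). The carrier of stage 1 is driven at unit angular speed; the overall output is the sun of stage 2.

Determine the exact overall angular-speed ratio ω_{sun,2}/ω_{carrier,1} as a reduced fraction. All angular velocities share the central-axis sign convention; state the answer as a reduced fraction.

1600/249

Stage 1: N_ring = 37 + 2·23 = 83
Stage 1: 37(ω_s−ω_c) = −83(ω_r−ω_c),  ω_s=0, ω_c=1
Stage 1: ω_r = 1 − (37/83)(0−1) = 120/83
  ⇒ ω_r¹/ω_c¹ = 120/83
Stage 2: N_ring = 18 + 2·22 = 62
Stage 2: 18(ω_s−ω_c) = −62(ω_r−ω_c),  ω_r=0, ω_c=1
Stage 2: ω_s = 1 − (62/18)(0−1) = 40/9
  ⇒ ω_s²/ω_c² = 40/9
Coupling ω_c² = ω_r¹ ⇒ overall = 120/83 × 40/9 = 1600/249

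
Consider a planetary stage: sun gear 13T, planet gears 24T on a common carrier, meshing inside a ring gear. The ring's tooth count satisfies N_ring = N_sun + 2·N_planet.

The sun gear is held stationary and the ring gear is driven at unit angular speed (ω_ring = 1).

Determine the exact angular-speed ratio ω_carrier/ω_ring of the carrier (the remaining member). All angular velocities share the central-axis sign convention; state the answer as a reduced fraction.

61/74

N_ring = 13 + 2·24 = 61
13(ω_s−ω_c) = −61(ω_r−ω_c),  ω_s=0, ω_r=1
13(0−ω_c) = −61(1−ω_c)  ⇒  74ω_c = 61  ⇒  ω_c = 61/74
ω_c/ω_r = 61/74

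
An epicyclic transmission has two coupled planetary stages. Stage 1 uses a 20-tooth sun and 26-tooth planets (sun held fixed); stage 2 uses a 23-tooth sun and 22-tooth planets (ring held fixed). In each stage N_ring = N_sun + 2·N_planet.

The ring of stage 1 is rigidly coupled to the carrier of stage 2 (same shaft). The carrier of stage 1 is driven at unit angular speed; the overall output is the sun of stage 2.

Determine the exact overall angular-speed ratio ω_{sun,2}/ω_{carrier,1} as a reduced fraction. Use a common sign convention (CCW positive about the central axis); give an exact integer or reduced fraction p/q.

Stage 1: N_ring = 20 + 2·26 = 72
Stage 1: 20(ω_s−ω_c) = −72(ω_r−ω_c),  ω_s=0, ω_c=1
Stage 1: ω_r = 1 − (20/72)(0−1) = 23/18
  ⇒ ω_r¹/ω_c¹ = 23/18
Stage 2: N_ring = 23 + 2·22 = 67
Stage 2: 23(ω_s−ω_c) = −67(ω_r−ω_c),  ω_r=0, ω_c=1
Stage 2: ω_s = 1 − (67/23)(0−1) = 90/23
  ⇒ ω_s²/ω_c² = 90/23
Coupling ω_c² = ω_r¹ ⇒ overall = 23/18 × 90/23 = 5

5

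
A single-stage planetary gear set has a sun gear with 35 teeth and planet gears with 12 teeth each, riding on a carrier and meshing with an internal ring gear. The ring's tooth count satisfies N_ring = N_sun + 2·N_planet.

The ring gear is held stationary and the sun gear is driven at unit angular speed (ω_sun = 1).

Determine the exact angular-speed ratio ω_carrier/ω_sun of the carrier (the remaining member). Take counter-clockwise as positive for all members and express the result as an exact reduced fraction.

35/94

N_ring = 35 + 2·12 = 59
35(ω_s−ω_c) = −59(ω_r−ω_c),  ω_r=0, ω_s=1
35(1−ω_c) = −59(0−ω_c)  ⇒  94ω_c = 35  ⇒  ω_c = 35/94
ω_c/ω_s = 35/94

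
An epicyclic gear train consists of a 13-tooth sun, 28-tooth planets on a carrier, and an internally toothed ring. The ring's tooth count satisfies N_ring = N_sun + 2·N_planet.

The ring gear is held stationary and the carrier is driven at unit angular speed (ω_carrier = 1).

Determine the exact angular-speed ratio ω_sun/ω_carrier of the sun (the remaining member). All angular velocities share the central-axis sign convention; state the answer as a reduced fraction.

N_ring = 13 + 2·28 = 69
13(ω_s−ω_c) = −69(ω_r−ω_c),  ω_r=0, ω_c=1
ω_s = 1 − (69/13)(0−1) = 82/13
ω_s/ω_c = 82/13

82/13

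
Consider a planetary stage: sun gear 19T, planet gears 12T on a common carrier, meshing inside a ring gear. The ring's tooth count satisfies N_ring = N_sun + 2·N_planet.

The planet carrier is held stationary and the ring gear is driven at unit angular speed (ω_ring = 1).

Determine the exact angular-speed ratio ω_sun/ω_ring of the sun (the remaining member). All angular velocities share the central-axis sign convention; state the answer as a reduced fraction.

N_ring = 19 + 2·12 = 43
19(ω_s−ω_c) = −43(ω_r−ω_c),  ω_c=0, ω_r=1
ω_s = 0 − (43/19)(1−0) = -43/19
ω_s/ω_r = -43/19

-43/19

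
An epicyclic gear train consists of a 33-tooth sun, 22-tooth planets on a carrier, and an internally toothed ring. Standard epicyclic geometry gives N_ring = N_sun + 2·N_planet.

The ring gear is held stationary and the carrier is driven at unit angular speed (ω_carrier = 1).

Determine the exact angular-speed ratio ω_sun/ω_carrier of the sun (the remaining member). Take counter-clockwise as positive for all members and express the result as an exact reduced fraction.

10/3

N_ring = 33 + 2·22 = 77
33(ω_s−ω_c) = −77(ω_r−ω_c),  ω_r=0, ω_c=1
ω_s = 1 − (77/33)(0−1) = 10/3
ω_s/ω_c = 10/3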